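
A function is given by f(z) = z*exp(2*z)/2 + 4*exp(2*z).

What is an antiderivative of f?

An antiderivative is F(z) = (2*z + 15)*exp(2*z)/8.

f has the shape u'v + uv' for u = z/4 + 15/8 and v = exp(2*z) — it is the derivative of the product u*v.
Check: d/dz[(2*z + 15)*exp(2*z)/8] = z*exp(2*z)/2 + 4*exp(2*z) = f(z).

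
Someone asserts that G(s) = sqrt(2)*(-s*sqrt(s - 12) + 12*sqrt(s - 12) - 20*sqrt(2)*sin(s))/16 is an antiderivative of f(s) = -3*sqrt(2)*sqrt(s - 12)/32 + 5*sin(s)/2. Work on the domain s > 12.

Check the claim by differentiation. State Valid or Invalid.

Invalid: d/ds[G] - f = -5*sin(s)/2 - 5*cos(s)/2, which is not 0.

d/ds[G] = (-3*sqrt(2)*s - 80*sqrt(s - 12)*cos(s) + 36*sqrt(2))/(32*sqrt(s - 12))
d/ds[G] - f(s) = -5*sin(s)/2 - 5*cos(s)/2 != 0.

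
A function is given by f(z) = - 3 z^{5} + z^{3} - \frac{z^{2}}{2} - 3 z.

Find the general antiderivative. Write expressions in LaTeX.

Integrate term by term and add the pieces.
Check: d/dz[\frac{z^{2} \left(- 6 z^{4} + 3 z^{2} - 2 z - 18\right)}{12}] = - 3 z^{5} + z^{3} - \frac{z^{2}}{2} - 3 z = f(z).

F(z) = \frac{z^{2} \left(- 6 z^{4} + 3 z^{2} - 2 z - 18\right)}{12} + C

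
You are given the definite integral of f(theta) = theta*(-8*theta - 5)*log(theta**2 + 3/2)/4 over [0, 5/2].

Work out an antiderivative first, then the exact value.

Antiderivative: F(theta) = (-96*theta**3*log(theta**2 + 3/2) + 64*theta**3 - 90*theta**2*log(theta**2 + 3/2) + 90*theta**2 - 288*theta - 135*log(theta**2 + 3/2) + 144*sqrt(6)*atan(sqrt(6)*theta/3))/144; value = -1465*log(31/4)/96 + 15*log(3/2)/16 + sqrt(6)*atan(5*sqrt(6)/6) + 1685/288

Check any antiderivative F(theta) by computing F'(theta) and comparing it with f(theta).
F(theta) = (-96*theta**3*log(theta**2 + 3/2) + 64*theta**3 - 90*theta**2*log(theta**2 + 3/2) + 90*theta**2 - 288*theta - 135*log(theta**2 + 3/2) + 144*sqrt(6)*atan(sqrt(6)*theta/3))/144 is an antiderivative of f.
Check: d/dtheta[(-96*theta**3*log(theta**2 + 3/2) + 64*theta**3 - 90*theta**2*log(theta**2 + 3/2) + 90*theta**2 - 288*theta - 135*log(theta**2 + 3/2) + 144*sqrt(6)*atan(sqrt(6)*theta/3))/144] = -2*theta**2*log(theta**2 + 3/2) - 5*theta*log(theta**2 + 3/2)/4, which equals f(theta).
F(5/2) = -1465*log(31/4)/96 + sqrt(6)*atan(5*sqrt(6)/6) + 1685/288; F(0) = -15*log(3/2)/16.
Integral = F(5/2) - F(0) = -1465*log(31/4)/96 + 15*log(3/2)/16 + sqrt(6)*atan(5*sqrt(6)/6) + 1685/288.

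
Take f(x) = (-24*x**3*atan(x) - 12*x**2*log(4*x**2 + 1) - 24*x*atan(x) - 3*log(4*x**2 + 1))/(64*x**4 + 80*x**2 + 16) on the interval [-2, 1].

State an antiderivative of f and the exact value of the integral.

Antiderivative: F(x) = -3*log(4*x**2 + 1)*atan(x)/16; value = -3*log(17)*atan(2)/16 - 3*pi*log(5)/64

Recognize the product-rule pattern: f = u'v + uv' with u = -3*atan(x)/16, v = log(4*x**2 + 1), so integration by parts undoes it.
F(x) = -3*log(4*x**2 + 1)*atan(x)/16 is an antiderivative of f.
Check: d/dx[-3*log(4*x**2 + 1)*atan(x)/16] = (-24*x**3*atan(x) - 12*x**2*log(4*x**2 + 1) - 24*x*atan(x) - 3*log(4*x**2 + 1))/(64*x**4 + 80*x**2 + 16) = f(x).
F(1) = -3*pi*log(5)/64; F(-2) = 3*log(17)*atan(2)/16.
Integral = F(1) - F(-2) = -3*log(17)*atan(2)/16 - 3*pi*log(5)/64.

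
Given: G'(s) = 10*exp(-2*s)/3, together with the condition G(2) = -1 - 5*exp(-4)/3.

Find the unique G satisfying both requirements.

G(s) = -1 - 5*exp(-2*s)/3

A candidate passes only if d/ds[G] lands on the given G'(s) exactly.
A general antiderivative is -5*exp(-2*s)/3 + C.
The condition gives C = -1 - 5*exp(-4)/3 - (-5*exp(-4)/3) = -1.
So G(s) = -1 - 5*exp(-2*s)/3.
Check: d/ds[-1 - 5*exp(-2*s)/3] = 10*exp(-2*s)/3 = G'(s).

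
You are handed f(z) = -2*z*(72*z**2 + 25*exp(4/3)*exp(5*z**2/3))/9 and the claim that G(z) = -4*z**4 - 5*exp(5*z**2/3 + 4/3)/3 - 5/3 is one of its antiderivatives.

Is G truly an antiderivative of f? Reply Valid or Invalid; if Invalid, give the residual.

d/dz[G] = -16*z**3 - 50*z*exp(4/3)*exp(5*z**2/3)/9
This equals f(z) exactly, so the claim holds.

Valid - differentiating G returns exactly f.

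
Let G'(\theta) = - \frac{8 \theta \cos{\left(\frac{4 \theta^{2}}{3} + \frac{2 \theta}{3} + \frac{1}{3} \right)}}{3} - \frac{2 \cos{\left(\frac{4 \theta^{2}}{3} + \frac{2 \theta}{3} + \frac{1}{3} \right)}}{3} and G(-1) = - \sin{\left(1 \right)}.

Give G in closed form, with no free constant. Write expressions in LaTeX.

G'(\theta) matches the chain-rule pattern g'(h)*h' with inner function h(\theta) = \frac{4 \theta^{2}}{3} + \frac{2 \theta}{3} + \frac{1}{3}; substituting u = h(\theta) collapses the integral.
A general antiderivative is - \sin{\left(\frac{4 \theta^{2}}{3} + \frac{2 \theta}{3} + \frac{1}{3} \right)} + C.
The condition gives C = - \sin{\left(1 \right)} - (- \sin{\left(1 \right)}) = 0.
So G(\theta) = - \sin{\left(\frac{4 \theta^{2}}{3} + \frac{2 \theta}{3} + \frac{1}{3} \right)}.
Check: d/d\theta[- \sin{\left(\frac{4 \theta^{2}}{3} + \frac{2 \theta}{3} + \frac{1}{3} \right)}] = - \frac{8 \theta \cos{\left(\frac{4 \theta^{2}}{3} + \frac{2 \theta}{3} + \frac{1}{3} \right)}}{3} - \frac{2 \cos{\left(\frac{4 \theta^{2}}{3} + \frac{2 \theta}{3} + \frac{1}{3} \right)}}{3} = G'(\theta).

G(\theta) = - \sin{\left(\frac{4 \theta^{2}}{3} + \frac{2 \theta}{3} + \frac{1}{3} \right)}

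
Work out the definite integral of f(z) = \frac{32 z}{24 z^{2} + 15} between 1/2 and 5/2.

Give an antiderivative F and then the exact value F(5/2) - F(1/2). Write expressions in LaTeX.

Antiderivative: F(z) = \frac{2 \log{\left(4 z^{2} + \frac{5}{2} \right)}}{3}; value = - \frac{2 \log{\left(\frac{7}{2} \right)}}{3} + \frac{2 \log{\left(\frac{55}{2} \right)}}{3}

The substitution u = 4 z^{2} + \frac{5}{2} works: f is exactly (dF/du)*(du/dz) for that inner function.
F(z) = \frac{2 \log{\left(4 z^{2} + \frac{5}{2} \right)}}{3} is an antiderivative of f.
Check: d/dz[\frac{2 \log{\left(4 z^{2} + \frac{5}{2} \right)}}{3}] = \frac{32 z}{24 z^{2} + 15} = f(z).
F(5/2) = \frac{2 \log{\left(\frac{55}{2} \right)}}{3}; F(1/2) = \frac{2 \log{\left(\frac{7}{2} \right)}}{3}.
Integral = F(5/2) - F(1/2) = - \frac{2 \log{\left(\frac{7}{2} \right)}}{3} + \frac{2 \log{\left(\frac{55}{2} \right)}}{3}.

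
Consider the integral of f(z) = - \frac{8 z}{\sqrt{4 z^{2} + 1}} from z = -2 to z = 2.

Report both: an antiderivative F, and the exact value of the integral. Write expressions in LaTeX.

The substitution u = 4 z^{2} + 1 works: f is exactly (dF/du)*(du/dz) for that inner function.
F(z) = - 2 \sqrt{4 z^{2} + 1} is an antiderivative of f.
Check: d/dz[- 2 \sqrt{4 z^{2} + 1}] = - \frac{8 z}{\sqrt{4 z^{2} + 1}} = f(z).
F(2) = - 2 \sqrt{17}; F(-2) = - 2 \sqrt{17}.
Integral = F(2) - F(-2) = 0.

Antiderivative: F(z) = - 2 \sqrt{4 z^{2} + 1}; value = 0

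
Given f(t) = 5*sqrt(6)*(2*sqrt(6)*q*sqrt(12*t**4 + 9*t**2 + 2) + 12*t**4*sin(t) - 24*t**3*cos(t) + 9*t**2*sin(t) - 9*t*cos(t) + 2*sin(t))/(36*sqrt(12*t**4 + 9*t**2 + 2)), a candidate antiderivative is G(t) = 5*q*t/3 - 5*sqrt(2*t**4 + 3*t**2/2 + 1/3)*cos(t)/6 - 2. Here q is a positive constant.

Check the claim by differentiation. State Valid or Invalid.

d/dt[G] = sqrt(6)*(10*sqrt(6)*q*sqrt(12*t**4 + 9*t**2 + 2) + 60*t**4*sin(t) - 120*t**3*cos(t) + 45*t**2*sin(t) - 45*t*cos(t) + 10*sin(t))/(36*sqrt(12*t**4 + 9*t**2 + 2))
This equals f(t) exactly, so the claim holds.

Valid: G'(t) = f(t).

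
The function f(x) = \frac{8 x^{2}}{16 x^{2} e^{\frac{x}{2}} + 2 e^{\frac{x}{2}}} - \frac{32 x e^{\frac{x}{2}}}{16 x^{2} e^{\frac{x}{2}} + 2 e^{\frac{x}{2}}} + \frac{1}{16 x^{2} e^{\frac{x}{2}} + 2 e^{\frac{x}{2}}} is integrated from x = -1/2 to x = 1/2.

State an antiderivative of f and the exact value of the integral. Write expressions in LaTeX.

Antiderivative: F(x) = \left(- e^{\frac{x}{2}} \log{\left(4 x^{2} + \frac{1}{2} \right)} - 1\right) e^{- \frac{x}{2}}; value = - \frac{1}{e^{\frac{1}{4}}} + e^{\frac{1}{4}}

Integrate term by term and add the pieces.
F(x) = \left(- e^{\frac{x}{2}} \log{\left(4 x^{2} + \frac{1}{2} \right)} - 1\right) e^{- \frac{x}{2}} is an antiderivative of f.
Check: d/dx[\left(- e^{\frac{x}{2}} \log{\left(4 x^{2} + \frac{1}{2} \right)} - 1\right) e^{- \frac{x}{2}}] = \frac{8 x^{2} - 32 x e^{\frac{x}{2}} + 1}{16 x^{2} e^{\frac{x}{2}} + 2 e^{\frac{x}{2}}}, which equals f(x).
F(1/2) = - \frac{1}{e^{\frac{1}{4}}} - \log{\left(\frac{3}{2} \right)}; F(-1/2) = - e^{\frac{1}{4}} - \log{\left(\frac{3}{2} \right)}.
Integral = F(1/2) - F(-1/2) = - \frac{1}{e^{\frac{1}{4}}} + e^{\frac{1}{4}}.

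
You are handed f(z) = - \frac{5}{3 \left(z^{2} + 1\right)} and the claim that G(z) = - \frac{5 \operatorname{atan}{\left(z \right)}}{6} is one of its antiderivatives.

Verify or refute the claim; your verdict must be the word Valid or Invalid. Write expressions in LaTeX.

Invalid: d/dz[G] - f = \frac{5}{6 z^{2} + 6}, which is not 0.

d/dz[G] = - \frac{5}{6 z^{2} + 6}
d/dz[G] - f(z) = \frac{5}{6 z^{2} + 6} != 0.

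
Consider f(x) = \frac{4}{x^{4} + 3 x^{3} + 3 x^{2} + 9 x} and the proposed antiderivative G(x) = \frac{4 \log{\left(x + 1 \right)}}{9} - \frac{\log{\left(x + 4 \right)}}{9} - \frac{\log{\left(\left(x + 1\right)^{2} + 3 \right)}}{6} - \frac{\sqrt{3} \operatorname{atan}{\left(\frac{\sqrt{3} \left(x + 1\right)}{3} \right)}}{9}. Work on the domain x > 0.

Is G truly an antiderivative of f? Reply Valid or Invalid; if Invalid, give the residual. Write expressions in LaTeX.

Invalid: d/dx[G] - f = \frac{- 16 x^{3} - 60 x^{2} - 76 x - 64}{x^{8} + 10 x^{7} + 42 x^{6} + 112 x^{5} + 217 x^{4} + 294 x^{3} + 300 x^{2} + 144 x}, which is not 0.

d/dx[G] = \frac{4}{x^{4} + 7 x^{3} + 18 x^{2} + 28 x + 16}
d/dx[G] - f(x) = \frac{- 16 x^{3} - 60 x^{2} - 76 x - 64}{x^{8} + 10 x^{7} + 42 x^{6} + 112 x^{5} + 217 x^{4} + 294 x^{3} + 300 x^{2} + 144 x} != 0.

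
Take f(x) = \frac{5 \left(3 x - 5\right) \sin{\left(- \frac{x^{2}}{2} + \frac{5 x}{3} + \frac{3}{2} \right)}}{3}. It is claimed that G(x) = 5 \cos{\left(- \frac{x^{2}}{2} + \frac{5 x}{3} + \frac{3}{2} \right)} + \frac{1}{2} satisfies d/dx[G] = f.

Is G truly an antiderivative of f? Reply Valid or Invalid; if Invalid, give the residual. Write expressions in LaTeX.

d/dx[G] = 5 x \sin{\left(- \frac{x^{2}}{2} + \frac{5 x}{3} + \frac{3}{2} \right)} - \frac{25 \sin{\left(- \frac{x^{2}}{2} + \frac{5 x}{3} + \frac{3}{2} \right)}}{3}
This equals f(x) exactly, so the claim holds.

Valid - differentiating G returns exactly f.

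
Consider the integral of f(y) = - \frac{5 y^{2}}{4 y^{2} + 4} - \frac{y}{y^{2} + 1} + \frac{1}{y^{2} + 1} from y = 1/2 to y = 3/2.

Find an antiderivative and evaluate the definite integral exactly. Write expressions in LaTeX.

Integrate term by term and add the pieces.
F(y) = - \frac{5 y}{4} - \frac{\log{\left(y^{2} + 1 \right)}}{2} + \frac{9 \operatorname{atan}{\left(y \right)}}{4} is an antiderivative of f.
Check: d/dy[- \frac{5 y}{4} - \frac{\log{\left(y^{2} + 1 \right)}}{2} + \frac{9 \operatorname{atan}{\left(y \right)}}{4}] = \frac{- 5 y^{2} - 4 y + 4}{4 y^{2} + 4}, which equals f(y).
F(3/2) = - \frac{15}{8} - \frac{\log{\left(\frac{13}{4} \right)}}{2} + \frac{9 \operatorname{atan}{\left(\frac{3}{2} \right)}}{4}; F(1/2) = - \frac{5}{8} - \frac{\log{\left(\frac{5}{4} \right)}}{2} + \frac{9 \operatorname{atan}{\left(\frac{1}{2} \right)}}{4}.
Integral = F(3/2) - F(1/2) = - \frac{5}{4} - \frac{9 \operatorname{atan}{\left(\frac{1}{2} \right)}}{4} - \frac{\log{\left(\frac{13}{4} \right)}}{2} + \frac{\log{\left(\frac{5}{4} \right)}}{2} + \frac{9 \operatorname{atan}{\left(\frac{3}{2} \right)}}{4}.

Antiderivative: F(y) = - \frac{5 y}{4} - \frac{\log{\left(y^{2} + 1 \right)}}{2} + \frac{9 \operatorname{atan}{\left(y \right)}}{4}; value = - \frac{5}{4} - \frac{9 \operatorname{atan}{\left(\frac{1}{2} \right)}}{4} - \frac{\log{\left(\frac{13}{4} \right)}}{2} + \frac{\log{\left(\frac{5}{4} \right)}}{2} + \frac{9 \operatorname{atan}{\left(\frac{3}{2} \right)}}{4}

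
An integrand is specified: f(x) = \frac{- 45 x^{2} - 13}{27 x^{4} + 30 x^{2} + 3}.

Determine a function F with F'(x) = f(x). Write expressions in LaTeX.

Differentiate the proposed F(x) back; it has to land on f(x) exactly.
Check: d/dx[- \frac{4 \operatorname{atan}{\left(x \right)}}{3} - \operatorname{atan}{\left(3 x \right)}] = \frac{- 45 x^{2} - 13}{27 x^{4} + 30 x^{2} + 3} = f(x).

An antiderivative is F(x) = - \frac{4 \operatorname{atan}{\left(x \right)}}{3} - \operatorname{atan}{\left(3 x \right)}.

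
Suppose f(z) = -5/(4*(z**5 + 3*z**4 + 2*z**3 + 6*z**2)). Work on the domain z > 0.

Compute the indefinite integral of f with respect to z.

Factor the denominator (4*z**2*(z + 3)*(z**2 + 2)) and decompose: f = -5*(z - 3)/(88*(z**2 + 2)) - 5/(396*(z + 3)) + 5/(72*z) - 5/(24*z**2); each piece integrates to a log, atan, or power term.
Check: d/dz[5*(22*z*log(z) - 4*z*log(z + 3) - 9*z*log(z**2 + 2) + 27*sqrt(2)*z*atan(sqrt(2)*z/2) + 66)/(1584*z)] = -5/(4*z**5 + 12*z**4 + 8*z**3 + 24*z**2), which equals f(z).

F(z) = 5*(22*z*log(z) - 4*z*log(z + 3) - 9*z*log(z**2 + 2) + 27*sqrt(2)*z*atan(sqrt(2)*z/2) + 66)/(1584*z) + C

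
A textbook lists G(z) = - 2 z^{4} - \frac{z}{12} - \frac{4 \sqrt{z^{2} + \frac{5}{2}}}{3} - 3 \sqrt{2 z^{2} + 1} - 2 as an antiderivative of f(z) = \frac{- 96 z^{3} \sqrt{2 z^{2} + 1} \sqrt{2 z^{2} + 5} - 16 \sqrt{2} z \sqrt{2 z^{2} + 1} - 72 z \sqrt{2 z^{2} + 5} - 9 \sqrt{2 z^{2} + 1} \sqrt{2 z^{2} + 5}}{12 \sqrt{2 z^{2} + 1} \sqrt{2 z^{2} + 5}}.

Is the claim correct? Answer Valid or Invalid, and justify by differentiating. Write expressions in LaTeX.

d/dz[G] = \frac{- 96 z^{3} \sqrt{2 z^{2} + 1} \sqrt{2 z^{2} + 5} - 16 \sqrt{2} z \sqrt{2 z^{2} + 1} - 72 z \sqrt{2 z^{2} + 5} - \sqrt{2 z^{2} + 1} \sqrt{2 z^{2} + 5}}{12 \sqrt{2 z^{2} + 1} \sqrt{2 z^{2} + 5}}
d/dz[G] - f(z) = \frac{2}{3} != 0.

Invalid: d/dz[G] - f = \frac{2}{3}, which is not 0.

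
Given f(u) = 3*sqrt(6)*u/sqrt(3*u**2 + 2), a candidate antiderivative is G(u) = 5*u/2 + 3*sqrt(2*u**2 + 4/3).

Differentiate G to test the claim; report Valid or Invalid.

d/du[G] = (6*sqrt(6)*u + 5*sqrt(3*u**2 + 2))/(2*sqrt(3*u**2 + 2))
d/du[G] - f(u) = 5/2 != 0.

Invalid: d/du[G] - f = 5/2, which is not 0.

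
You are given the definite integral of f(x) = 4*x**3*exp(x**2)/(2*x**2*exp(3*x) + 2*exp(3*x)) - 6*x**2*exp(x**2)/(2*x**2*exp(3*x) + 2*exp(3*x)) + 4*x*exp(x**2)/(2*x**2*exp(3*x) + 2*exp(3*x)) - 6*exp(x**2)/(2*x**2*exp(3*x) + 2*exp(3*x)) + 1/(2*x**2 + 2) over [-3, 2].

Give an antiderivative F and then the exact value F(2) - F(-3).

Antiderivative: F(x) = exp(x**2 - 3*x) + atan(x)/2; value = -exp(18) + exp(-2) + atan(2)/2 + atan(3)/2

Integrate term by term and add the pieces.
F(x) = exp(x**2 - 3*x) + atan(x)/2 is an antiderivative of f.
Check: d/dx[exp(x**2 - 3*x) + atan(x)/2] = (4*x**3*exp(-3*x)*exp(x**2) - 6*x**2*exp(-3*x)*exp(x**2) + 4*x*exp(-3*x)*exp(x**2) + 1 - 6*exp(-3*x)*exp(x**2))/(2*x**2 + 2), which equals f(x).
F(2) = exp(-2) + atan(2)/2; F(-3) = -atan(3)/2 + exp(18).
Integral = F(2) - F(-3) = -exp(18) + exp(-2) + atan(2)/2 + atan(3)/2.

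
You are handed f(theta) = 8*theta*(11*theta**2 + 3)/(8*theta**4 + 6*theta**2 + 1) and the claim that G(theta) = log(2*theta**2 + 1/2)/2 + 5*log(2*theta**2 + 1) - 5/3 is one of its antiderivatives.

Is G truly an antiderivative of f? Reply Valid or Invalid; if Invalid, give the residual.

d/dtheta[G] = (88*theta**3 + 24*theta)/(8*theta**4 + 6*theta**2 + 1)
This equals f(theta) exactly, so the claim holds.

Valid - differentiating G returns exactly f.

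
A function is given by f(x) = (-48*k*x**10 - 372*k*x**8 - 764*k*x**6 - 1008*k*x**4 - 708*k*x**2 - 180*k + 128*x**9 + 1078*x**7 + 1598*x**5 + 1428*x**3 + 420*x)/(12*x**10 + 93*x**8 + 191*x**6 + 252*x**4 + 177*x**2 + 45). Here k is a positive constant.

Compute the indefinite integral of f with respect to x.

A candidate is checked by its d/dx: the result must match f(x).
Check: d/dx[-4*k*x + 5*log(2*x**2 + 3/2) - 3*log(x**4/3 + 2*x**2 + 1)/2 + 5*log(x**4 + x**2 + 5/3)/3] = (-48*k*x**10 - 372*k*x**8 - 764*k*x**6 - 1008*k*x**4 - 708*k*x**2 - 180*k + 128*x**9 + 1078*x**7 + 1598*x**5 + 1428*x**3 + 420*x)/(12*x**10 + 93*x**8 + 191*x**6 + 252*x**4 + 177*x**2 + 45) = f(x).

F(x) = -4*k*x + 5*log(2*x**2 + 3/2) - 3*log(x**4/3 + 2*x**2 + 1)/2 + 5*log(x**4 + x**2 + 5/3)/3 + C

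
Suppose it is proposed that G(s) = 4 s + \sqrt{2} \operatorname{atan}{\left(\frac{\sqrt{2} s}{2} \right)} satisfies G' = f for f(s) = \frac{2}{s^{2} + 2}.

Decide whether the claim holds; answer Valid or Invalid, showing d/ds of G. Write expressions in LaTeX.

d/ds[G] = \frac{4 s^{2} + 10}{s^{2} + 2}
d/ds[G] - f(s) = 4 != 0.

Invalid: d/ds[G] - f = 4, which is not 0.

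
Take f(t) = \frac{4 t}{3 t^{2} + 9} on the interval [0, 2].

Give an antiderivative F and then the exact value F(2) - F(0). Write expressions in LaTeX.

Antiderivative: F(t) = \frac{2 \log{\left(t^{2} + 3 \right)}}{3}; value = - \frac{2 \log{\left(3 \right)}}{3} + \frac{2 \log{\left(7 \right)}}{3}

f matches the chain-rule pattern g'(h)*h' with inner function h(t) = t^{2} + 3; substituting u = h(t) collapses the integral.
F(t) = \frac{2 \log{\left(t^{2} + 3 \right)}}{3} is an antiderivative of f.
Check: d/dt[\frac{2 \log{\left(t^{2} + 3 \right)}}{3}] = \frac{4 t}{3 t^{2} + 9} = f(t).
F(2) = \frac{2 \log{\left(7 \right)}}{3}; F(0) = \frac{2 \log{\left(3 \right)}}{3}.
Integral = F(2) - F(0) = - \frac{2 \log{\left(3 \right)}}{3} + \frac{2 \log{\left(7 \right)}}{3}.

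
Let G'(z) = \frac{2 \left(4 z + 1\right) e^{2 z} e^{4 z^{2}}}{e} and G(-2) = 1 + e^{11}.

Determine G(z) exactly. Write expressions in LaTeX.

Recognize the product-rule pattern: G'(z) = u'v + uv' with u = e^{\frac{z}{2}}, v = e^{4 z^{2} + \frac{3 z}{2} - 1}, so integration by parts undoes it.
A general antiderivative is e^{\frac{z}{2}} e^{4 z^{2} + \frac{3 z}{2} - 1} + C.
The condition gives C = 1 + e^{11} - (e^{11}) = 1.
So G(z) = e^{\frac{z}{2}} e^{4 z^{2} + \frac{3 z}{2} - 1} + 1.
Check: d/dz[e^{\frac{z}{2}} e^{4 z^{2} + \frac{3 z}{2} - 1} + 1] = \frac{8 z e^{2 z} e^{4 z^{2}}}{e} + \frac{2 e^{2 z} e^{4 z^{2}}}{e}, which equals G'(z).

G(z) = e^{\frac{z}{2}} e^{4 z^{2} + \frac{3 z}{2} - 1} + 1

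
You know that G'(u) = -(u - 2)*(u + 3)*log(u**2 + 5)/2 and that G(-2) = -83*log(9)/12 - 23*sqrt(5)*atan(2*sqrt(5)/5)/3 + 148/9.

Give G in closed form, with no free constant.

Whatever form G(u) takes, its d/du must return the stated G'(u).
A general antiderivative is u**3/9 + u**2/4 - 23*u/3 + (-u**3/6 - u**2/4 + 3*u)*log(u**2 + 5) - 5*log(u**2 + 5)/4 + 23*sqrt(5)*atan(sqrt(5)*u/5)/3 + C.
The condition gives C = -83*log(9)/12 - 23*sqrt(5)*atan(2*sqrt(5)/5)/3 + 148/9 - (-83*log(9)/12 - 23*sqrt(5)*atan(2*sqrt(5)/5)/3 + 139/9) = 1.
So G(u) = -(6*u**3*log(u**2 + 5) - 4*u**3 + 9*u**2*log(u**2 + 5) - 9*u**2 - 108*u*log(u**2 + 5) + 276*u + 45*log(u**2 + 5) - 276*sqrt(5)*atan(sqrt(5)*u/5) - 36)/36.
Check: d/du[-(6*u**3*log(u**2 + 5) - 4*u**3 + 9*u**2*log(u**2 + 5) - 9*u**2 - 108*u*log(u**2 + 5) + 276*u + 45*log(u**2 + 5) - 276*sqrt(5)*atan(sqrt(5)*u/5) - 36)/36] = -u**2*log(u**2 + 5)/2 - u*log(u**2 + 5)/2 + 3*log(u**2 + 5), which equals G'(u).

G(u) = -(6*u**3*log(u**2 + 5) - 4*u**3 + 9*u**2*log(u**2 + 5) - 9*u**2 - 108*u*log(u**2 + 5) + 276*u + 45*log(u**2 + 5) - 276*sqrt(5)*atan(sqrt(5)*u/5) - 36)/36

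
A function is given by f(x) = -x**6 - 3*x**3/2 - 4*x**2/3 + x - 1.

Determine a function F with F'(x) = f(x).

An antiderivative is F(x) = -x**7/7 - 3*x**4/8 - 4*x**3/9 + x**2/2 - x.

The integrand splits into summands that can be handled one at a time.
Check: d/dx[-x**7/7 - 3*x**4/8 - 4*x**3/9 + x**2/2 - x] = -x**6 - 3*x**3/2 - 4*x**2/3 + x - 1 = f(x).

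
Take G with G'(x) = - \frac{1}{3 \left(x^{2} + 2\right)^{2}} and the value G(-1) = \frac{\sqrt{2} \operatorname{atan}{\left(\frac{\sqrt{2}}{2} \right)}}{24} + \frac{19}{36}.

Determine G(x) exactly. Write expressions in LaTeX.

For G(x) to be correct, d/dx[G] must agree with the stated G'(x) identically.
A general antiderivative is - \frac{x}{12 x^{2} + 24} - \frac{\sqrt{2} \operatorname{atan}{\left(\frac{\sqrt{2} x}{2} \right)}}{24} + C.
The condition gives C = \frac{\sqrt{2} \operatorname{atan}{\left(\frac{\sqrt{2}}{2} \right)}}{24} + \frac{19}{36} - (\frac{1}{36} + \frac{\sqrt{2} \operatorname{atan}{\left(\frac{\sqrt{2}}{2} \right)}}{24}) = \frac{1}{2}.
So G(x) = - \frac{\sqrt{2} x^{2} \operatorname{atan}{\left(\frac{\sqrt{2} x}{2} \right)} - 12 x^{2} + 2 x + 2 \sqrt{2} \operatorname{atan}{\left(\frac{\sqrt{2} x}{2} \right)} - 24}{24 \left(x^{2} + 2\right)}.
Check: d/dx[- \frac{\sqrt{2} x^{2} \operatorname{atan}{\left(\frac{\sqrt{2} x}{2} \right)} - 12 x^{2} + 2 x + 2 \sqrt{2} \operatorname{atan}{\left(\frac{\sqrt{2} x}{2} \right)} - 24}{24 \left(x^{2} + 2\right)}] = - \frac{1}{3 x^{4} + 12 x^{2} + 12}, which equals G'(x).

G(x) = - \frac{\sqrt{2} x^{2} \operatorname{atan}{\left(\frac{\sqrt{2} x}{2} \right)} - 12 x^{2} + 2 x + 2 \sqrt{2} \operatorname{atan}{\left(\frac{\sqrt{2} x}{2} \right)} - 24}{24 \left(x^{2} + 2\right)}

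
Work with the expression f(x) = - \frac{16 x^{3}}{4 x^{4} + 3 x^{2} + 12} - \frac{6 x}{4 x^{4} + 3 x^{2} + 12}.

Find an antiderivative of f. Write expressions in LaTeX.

An antiderivative is F(x) = - \log{\left(\frac{2 x^{4}}{3} + \frac{x^{2}}{2} + 2 \right)}.

The substitution u = \frac{2 x^{4}}{3} + \frac{x^{2}}{2} + 2 works: f is exactly (dF/du)*(du/dx) for that inner function.
Check: d/dx[- \log{\left(\frac{2 x^{4}}{3} + \frac{x^{2}}{2} + 2 \right)}] = \frac{- 16 x^{3} - 6 x}{4 x^{4} + 3 x^{2} + 12}, which equals f(x).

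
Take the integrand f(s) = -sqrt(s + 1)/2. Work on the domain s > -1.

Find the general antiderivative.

Check any antiderivative F(s) by computing F'(s) and comparing it with f(s).
Check: d/ds[-(s + 1)**(3/2)/3] = -sqrt(s + 1)/2 = f(s).

F(s) = -(s + 1)**(3/2)/3 + C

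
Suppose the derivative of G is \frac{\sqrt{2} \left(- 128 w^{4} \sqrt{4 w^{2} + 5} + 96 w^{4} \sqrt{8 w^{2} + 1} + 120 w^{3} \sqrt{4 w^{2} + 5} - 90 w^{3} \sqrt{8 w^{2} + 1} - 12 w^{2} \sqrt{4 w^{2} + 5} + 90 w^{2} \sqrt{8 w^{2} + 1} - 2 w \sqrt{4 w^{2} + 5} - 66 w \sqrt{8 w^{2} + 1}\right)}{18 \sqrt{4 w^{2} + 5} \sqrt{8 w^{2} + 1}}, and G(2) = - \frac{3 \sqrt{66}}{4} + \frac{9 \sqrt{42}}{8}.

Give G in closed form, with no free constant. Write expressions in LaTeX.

G(w) = \frac{\sqrt{2} \left(- 3 \sqrt{4 w^{2} + 5} + 2 \sqrt{8 w^{2} + 1}\right) \left(- 8 w^{3} + 10 w^{2} - 3\right)}{72}

Recognize the product-rule pattern: G'(w) = u'v + uv' with u = - \frac{\sqrt{2 w^{2} + \frac{5}{2}}}{2} + \frac{\sqrt{4 w^{2} + \frac{1}{2}}}{3}, v = - \frac{4 w^{3}}{3} + \frac{5 w^{2}}{3} - \frac{1}{2}, so integration by parts undoes it.
A general antiderivative is \left(- \frac{\sqrt{2 w^{2} + \frac{5}{2}}}{2} + \frac{\sqrt{4 w^{2} + \frac{1}{2}}}{3}\right) \left(- \frac{4 w^{3}}{3} + \frac{5 w^{2}}{3} - \frac{1}{2}\right) + C.
The condition gives C = - \frac{3 \sqrt{66}}{4} + \frac{9 \sqrt{42}}{8} - (- \frac{3 \sqrt{66}}{4} + \frac{9 \sqrt{42}}{8}) = 0.
So G(w) = \frac{\sqrt{2} \left(- 3 \sqrt{4 w^{2} + 5} + 2 \sqrt{8 w^{2} + 1}\right) \left(- 8 w^{3} + 10 w^{2} - 3\right)}{72}.
Check: d/dw[\frac{\sqrt{2} \left(- 3 \sqrt{4 w^{2} + 5} + 2 \sqrt{8 w^{2} + 1}\right) \left(- 8 w^{3} + 10 w^{2} - 3\right)}{72}] = \frac{- 64 \sqrt{2} w^{4} \sqrt{4 w^{2} + 5} + 48 \sqrt{2} w^{4} \sqrt{8 w^{2} + 1} + 60 \sqrt{2} w^{3} \sqrt{4 w^{2} + 5} - 45 \sqrt{2} w^{3} \sqrt{8 w^{2} + 1} - 6 \sqrt{2} w^{2} \sqrt{4 w^{2} + 5} + 45 \sqrt{2} w^{2} \sqrt{8 w^{2} + 1} - \sqrt{2} w \sqrt{4 w^{2} + 5} - 33 \sqrt{2} w \sqrt{8 w^{2} + 1}}{9 \sqrt{4 w^{2} + 5} \sqrt{8 w^{2} + 1}}, which equals G'(w).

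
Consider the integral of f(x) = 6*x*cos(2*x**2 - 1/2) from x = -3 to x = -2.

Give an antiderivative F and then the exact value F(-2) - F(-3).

Antiderivative: F(x) = 3*sin(2*x**2 - 1/2)/2; value = 3*sin(15/2)/2 - 3*sin(35/2)/2

The substitution u = 2*x**2 - 1/2 works: f is exactly (dF/du)*(du/dx) for that inner function.
F(x) = 3*sin(2*x**2 - 1/2)/2 is an antiderivative of f.
Check: d/dx[3*sin(2*x**2 - 1/2)/2] = 6*x*cos(2*x**2 - 1/2) = f(x).
F(-2) = 3*sin(15/2)/2; F(-3) = 3*sin(35/2)/2.
Integral = F(-2) - F(-3) = 3*sin(15/2)/2 - 3*sin(35/2)/2.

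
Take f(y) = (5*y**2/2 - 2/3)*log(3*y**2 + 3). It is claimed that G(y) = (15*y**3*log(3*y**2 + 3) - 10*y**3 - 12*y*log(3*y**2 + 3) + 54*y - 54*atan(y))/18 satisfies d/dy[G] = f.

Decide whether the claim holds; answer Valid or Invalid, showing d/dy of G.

d/dy[G] = 5*y**2*log(y**2 + 1)/2 + 5*y**2*log(3)/2 - 2*log(y**2 + 1)/3 - 2*log(3)/3
This equals f(y) exactly, so the claim holds.

Valid - the claim checks out under differentiation.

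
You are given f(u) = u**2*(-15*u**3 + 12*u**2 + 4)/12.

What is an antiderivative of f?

An antiderivative is F(u) = u**3*(-75*u**3 + 72*u**2 + 40)/360.

A candidate is checked by its d/du: the result must match f(u).
Check: d/du[u**3*(-75*u**3 + 72*u**2 + 40)/360] = -5*u**5/4 + u**4 + u**2/3, which equals f(u).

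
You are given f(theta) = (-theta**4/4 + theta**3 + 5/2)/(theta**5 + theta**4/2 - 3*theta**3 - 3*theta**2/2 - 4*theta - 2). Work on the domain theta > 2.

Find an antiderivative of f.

An antiderivative is F(theta) = (39*log(theta - 2) - 151*log(theta + 1/2) - 95*log(theta + 2) + 66*log(theta**2 + 1) - 6*atan(theta))/300.

The denominator factors as 2*(theta - 2)*(theta + 2)*(2*theta + 1)*(theta**2 + 1); partial fractions split f into directly integrable pieces: (22*theta - 1)/(50*(theta**2 + 1)) - 151/(150*(2*theta + 1)) - 19/(60*(theta + 2)) + 13/(100*(theta - 2)).
Check: d/dtheta[(39*log(theta - 2) - 151*log(theta + 1/2) - 95*log(theta + 2) + 66*log(theta**2 + 1) - 6*atan(theta))/300] = (-theta**4 + 4*theta**3 + 10)/(4*theta**5 + 2*theta**4 - 12*theta**3 - 6*theta**2 - 16*theta - 8), which equals f(theta).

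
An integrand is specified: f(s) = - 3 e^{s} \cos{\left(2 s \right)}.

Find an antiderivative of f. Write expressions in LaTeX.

An antiderivative is F(s) = - \frac{6 e^{s} \sin{\left(2 s \right)}}{5} - \frac{3 e^{s} \cos{\left(2 s \right)}}{5}.

A first test for any F(s): its s-derivative must equal f(s) identically.
Check: d/ds[- \frac{6 e^{s} \sin{\left(2 s \right)}}{5} - \frac{3 e^{s} \cos{\left(2 s \right)}}{5}] = - 3 e^{s} \cos{\left(2 s \right)} = f(s).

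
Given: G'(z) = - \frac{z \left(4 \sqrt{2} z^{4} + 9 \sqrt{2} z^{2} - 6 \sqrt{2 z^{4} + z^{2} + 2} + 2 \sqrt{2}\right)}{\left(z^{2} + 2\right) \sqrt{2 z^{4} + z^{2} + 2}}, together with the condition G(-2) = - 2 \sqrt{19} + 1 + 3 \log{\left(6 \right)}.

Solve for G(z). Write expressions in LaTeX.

Whatever form G(z) takes, its d/dz must return the stated G'(z).
A general antiderivative is - 2 \sqrt{z^{4} + \frac{z^{2}}{2} + 1} + 3 \log{\left(z^{2} + 2 \right)} + C.
The condition gives C = - 2 \sqrt{19} + 1 + 3 \log{\left(6 \right)} - (- 2 \sqrt{19} + 3 \log{\left(6 \right)}) = 1.
So G(z) = - \sqrt{2} \sqrt{2 z^{4} + z^{2} + 2} + 3 \log{\left(z^{2} + 2 \right)} + 1.
Check: d/dz[- \sqrt{2} \sqrt{2 z^{4} + z^{2} + 2} + 3 \log{\left(z^{2} + 2 \right)} + 1] = \frac{- 4 \sqrt{2} z^{5} - 9 \sqrt{2} z^{3} + 6 z \sqrt{2 z^{4} + z^{2} + 2} - 2 \sqrt{2} z}{z^{2} \sqrt{2 z^{4} + z^{2} + 2} + 2 \sqrt{2 z^{4} + z^{2} + 2}}, which equals G'(z).

G(z) = - \sqrt{2} \sqrt{2 z^{4} + z^{2} + 2} + 3 \log{\left(z^{2} + 2 \right)} + 1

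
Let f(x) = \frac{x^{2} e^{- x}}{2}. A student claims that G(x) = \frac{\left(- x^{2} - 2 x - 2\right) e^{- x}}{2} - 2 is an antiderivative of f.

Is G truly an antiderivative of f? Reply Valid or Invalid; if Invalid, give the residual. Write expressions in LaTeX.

d/dx[G] = \frac{x^{2} e^{- x}}{2}
This equals f(x) exactly, so the claim holds.

Valid - the claim checks out under differentiation.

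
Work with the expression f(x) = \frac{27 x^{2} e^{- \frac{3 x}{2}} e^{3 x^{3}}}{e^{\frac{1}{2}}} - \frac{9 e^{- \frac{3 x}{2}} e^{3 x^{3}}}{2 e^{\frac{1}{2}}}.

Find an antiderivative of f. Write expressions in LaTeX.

The substitution u = 3 x^{3} - \frac{3 x}{2} - \frac{1}{2} works: f is exactly (dF/du)*(du/dx) for that inner function.
Check: d/dx[\frac{3 e^{- \frac{3 x}{2}} e^{3 x^{3}}}{e^{\frac{1}{2}}}] = \frac{\left(54 x^{2} e^{3 x^{3}} - 9 e^{3 x^{3}}\right) e^{- \frac{3 x}{2}}}{2 e^{\frac{1}{2}}}, which equals f(x).

An antiderivative is F(x) = \frac{3 e^{- \frac{3 x}{2}} e^{3 x^{3}}}{e^{\frac{1}{2}}}.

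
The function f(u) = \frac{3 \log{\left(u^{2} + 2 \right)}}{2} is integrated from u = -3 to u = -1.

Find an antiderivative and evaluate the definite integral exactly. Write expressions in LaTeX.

An antiderivative F(u) passes only if d/du[F] lands on f(u) exactly.
F(u) = \frac{3 u \log{\left(u^{2} + 2 \right)}}{2} - 3 u + 3 \sqrt{2} \operatorname{atan}{\left(\frac{\sqrt{2} u}{2} \right)} is an antiderivative of f.
Check: d/du[\frac{3 u \log{\left(u^{2} + 2 \right)}}{2} - 3 u + 3 \sqrt{2} \operatorname{atan}{\left(\frac{\sqrt{2} u}{2} \right)}] = \frac{3 \log{\left(u^{2} + 2 \right)}}{2} = f(u).
F(-1) = - 3 \sqrt{2} \operatorname{atan}{\left(\frac{\sqrt{2}}{2} \right)} - \frac{3 \log{\left(3 \right)}}{2} + 3; F(-3) = - \frac{9 \log{\left(11 \right)}}{2} - 3 \sqrt{2} \operatorname{atan}{\left(\frac{3 \sqrt{2}}{2} \right)} + 9.
Integral = F(-1) - F(-3) = -6 - 3 \sqrt{2} \operatorname{atan}{\left(\frac{\sqrt{2}}{2} \right)} - \frac{3 \log{\left(3 \right)}}{2} + 3 \sqrt{2} \operatorname{atan}{\left(\frac{3 \sqrt{2}}{2} \right)} + \frac{9 \log{\left(11 \right)}}{2}.

Antiderivative: F(u) = \frac{3 u \log{\left(u^{2} + 2 \right)}}{2} - 3 u + 3 \sqrt{2} \operatorname{atan}{\left(\frac{\sqrt{2} u}{2} \right)}; value = -6 - 3 \sqrt{2} \operatorname{atan}{\left(\frac{\sqrt{2}}{2} \right)} - \frac{3 \log{\left(3 \right)}}{2} + 3 \sqrt{2} \operatorname{atan}{\left(\frac{3 \sqrt{2}}{2} \right)} + \frac{9 \log{\left(11 \right)}}{2}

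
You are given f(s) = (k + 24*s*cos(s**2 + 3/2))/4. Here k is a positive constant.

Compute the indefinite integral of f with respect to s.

F(s) = k*s/4 + 3*sin(s**2 + 3/2) + C

Any candidate F(s) must reproduce f(s) exactly when differentiated.
Check: d/ds[k*s/4 + 3*sin(s**2 + 3/2)] = k/4 + 6*s*cos(s**2 + 3/2), which equals f(s).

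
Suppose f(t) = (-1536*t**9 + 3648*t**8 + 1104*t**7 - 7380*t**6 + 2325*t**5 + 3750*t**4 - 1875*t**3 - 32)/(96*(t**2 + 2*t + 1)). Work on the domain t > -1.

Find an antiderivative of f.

Differentiate the proposed F(t) back; it has to land on f(t) exactly.
Check: d/dt[(-3*t**4*(t + 1)*(4*t - 5)**4 + 128)/(384*(t + 1))] = (-1536*t**9 + 3648*t**8 + 1104*t**7 - 7380*t**6 + 2325*t**5 + 3750*t**4 - 1875*t**3 - 32)/(96*t**2 + 192*t + 96), which equals f(t).

An antiderivative is F(t) = (-3*t**4*(t + 1)*(4*t - 5)**4 + 128)/(384*(t + 1)).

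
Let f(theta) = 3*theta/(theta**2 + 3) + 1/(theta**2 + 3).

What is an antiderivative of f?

An antiderivative is F(theta) = 3*log(theta**2 + 3)/2 + sqrt(3)*atan(sqrt(3)*theta/3)/3.

The integrand splits into summands that can be handled one at a time.
Check: d/dtheta[3*log(theta**2 + 3)/2 + sqrt(3)*atan(sqrt(3)*theta/3)/3] = (3*theta + 1)/(theta**2 + 3), which equals f(theta).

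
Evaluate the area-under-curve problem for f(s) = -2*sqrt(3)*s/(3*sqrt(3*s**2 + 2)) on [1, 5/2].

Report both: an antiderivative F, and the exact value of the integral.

Antiderivative: F(s) = -2*sqrt(3)*sqrt(3*s**2 + 2)/9; value = -sqrt(249)/9 + 2*sqrt(15)/9

f matches the chain-rule pattern g'(h)*h' with inner function h(s) = s**2 + 2/3; substituting u = h(s) collapses the integral.
F(s) = -2*sqrt(3)*sqrt(3*s**2 + 2)/9 is an antiderivative of f.
Check: d/ds[-2*sqrt(3)*sqrt(3*s**2 + 2)/9] = -2*sqrt(3)*s/(3*sqrt(3*s**2 + 2)) = f(s).
F(5/2) = -sqrt(249)/9; F(1) = -2*sqrt(15)/9.
Integral = F(5/2) - F(1) = -sqrt(249)/9 + 2*sqrt(15)/9.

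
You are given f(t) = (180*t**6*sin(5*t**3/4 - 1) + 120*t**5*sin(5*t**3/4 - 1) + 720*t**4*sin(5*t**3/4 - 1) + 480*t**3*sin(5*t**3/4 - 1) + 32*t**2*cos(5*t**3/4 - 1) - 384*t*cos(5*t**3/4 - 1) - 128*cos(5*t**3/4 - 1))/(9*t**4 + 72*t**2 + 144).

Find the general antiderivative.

F(t) = (-48*t**2*cos(5*t**3/4 - 1) - 32*t*cos(5*t**3/4 - 1))/(9*t**2 + 36) + C

A first test for any F(t): its t-derivative must equal f(t) identically.
Check: d/dt[(-48*t**2*cos(5*t**3/4 - 1) - 32*t*cos(5*t**3/4 - 1))/(9*t**2 + 36)] = (180*t**6*sin(5*t**3/4 - 1) + 120*t**5*sin(5*t**3/4 - 1) + 720*t**4*sin(5*t**3/4 - 1) + 480*t**3*sin(5*t**3/4 - 1) + 32*t**2*cos(5*t**3/4 - 1) - 384*t*cos(5*t**3/4 - 1) - 128*cos(5*t**3/4 - 1))/(9*t**4 + 72*t**2 + 144) = f(t).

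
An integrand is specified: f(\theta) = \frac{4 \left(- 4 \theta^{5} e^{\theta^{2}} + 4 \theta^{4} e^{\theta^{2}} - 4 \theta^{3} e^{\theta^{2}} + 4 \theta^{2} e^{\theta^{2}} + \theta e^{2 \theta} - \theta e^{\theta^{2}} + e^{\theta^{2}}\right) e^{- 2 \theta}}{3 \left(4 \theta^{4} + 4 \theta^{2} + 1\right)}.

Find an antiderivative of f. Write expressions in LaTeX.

An antiderivative is F(\theta) = - \frac{4 \theta^{2} e^{- 2 \theta} e^{\theta^{2}} + 1 + 2 e^{- 2 \theta} e^{\theta^{2}}}{3 \left(2 \theta^{2} + 1\right)}.

Recover f(\theta) by differentiating a candidate F(\theta); any mismatch rules it out.
Check: d/d\theta[- \frac{4 \theta^{2} e^{- 2 \theta} e^{\theta^{2}} + 1 + 2 e^{- 2 \theta} e^{\theta^{2}}}{3 \left(2 \theta^{2} + 1\right)}] = \frac{- 16 \theta^{5} e^{\theta^{2}} + 16 \theta^{4} e^{\theta^{2}} - 16 \theta^{3} e^{\theta^{2}} + 16 \theta^{2} e^{\theta^{2}} + 4 \theta e^{2 \theta} - 4 \theta e^{\theta^{2}} + 4 e^{\theta^{2}}}{12 \theta^{4} e^{2 \theta} + 12 \theta^{2} e^{2 \theta} + 3 e^{2 \theta}}, which equals f(\theta).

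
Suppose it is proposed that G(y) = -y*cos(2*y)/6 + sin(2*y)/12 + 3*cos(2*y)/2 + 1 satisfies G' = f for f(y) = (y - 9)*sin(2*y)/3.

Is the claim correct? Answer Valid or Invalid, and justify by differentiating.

d/dy[G] = y*sin(2*y)/3 - 3*sin(2*y)
This equals f(y) exactly, so the claim holds.

Valid - the claim checks out under differentiation.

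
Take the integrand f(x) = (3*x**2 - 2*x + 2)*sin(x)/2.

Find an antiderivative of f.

An antiderivative is F(x) = (-3*x**2*cos(x) + 6*x*sin(x) + 2*x*cos(x) - 2*sin(x) + 4*cos(x))/2.

Recover f(x) by differentiating a candidate F(x); any mismatch rules it out.
Check: d/dx[(-3*x**2*cos(x) + 6*x*sin(x) + 2*x*cos(x) - 2*sin(x) + 4*cos(x))/2] = 3*x**2*sin(x)/2 - x*sin(x) + sin(x), which equals f(x).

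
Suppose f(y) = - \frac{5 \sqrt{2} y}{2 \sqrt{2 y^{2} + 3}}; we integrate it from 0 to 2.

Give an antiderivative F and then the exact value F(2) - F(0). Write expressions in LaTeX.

f matches the chain-rule pattern g'(h)*h' with inner function h(y) = y^{2} + \frac{3}{2}; substituting u = h(y) collapses the integral.
F(y) = - \frac{5 \sqrt{2} \sqrt{2 y^{2} + 3}}{4} is an antiderivative of f.
Check: d/dy[- \frac{5 \sqrt{2} \sqrt{2 y^{2} + 3}}{4}] = - \frac{5 \sqrt{2} y}{2 \sqrt{2 y^{2} + 3}} = f(y).
F(2) = - \frac{5 \sqrt{22}}{4}; F(0) = - \frac{5 \sqrt{6}}{4}.
Integral = F(2) - F(0) = - \frac{5 \sqrt{22}}{4} + \frac{5 \sqrt{6}}{4}.

Antiderivative: F(y) = - \frac{5 \sqrt{2} \sqrt{2 y^{2} + 3}}{4}; value = - \frac{5 \sqrt{22}}{4} + \frac{5 \sqrt{6}}{4}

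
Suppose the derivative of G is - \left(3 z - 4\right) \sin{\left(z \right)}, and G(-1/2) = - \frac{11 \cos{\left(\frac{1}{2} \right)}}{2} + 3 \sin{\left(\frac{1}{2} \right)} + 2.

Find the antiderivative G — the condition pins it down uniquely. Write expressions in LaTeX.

G(z) = 3 z \cos{\left(z \right)} - 3 \sin{\left(z \right)} - 4 \cos{\left(z \right)} + 2

A candidate passes only if d/dz[G] lands on the given G'(z) exactly.
A general antiderivative is 3 z \cos{\left(z \right)} - 3 \sin{\left(z \right)} - 4 \cos{\left(z \right)} + C.
The condition gives C = - \frac{11 \cos{\left(\frac{1}{2} \right)}}{2} + 3 \sin{\left(\frac{1}{2} \right)} + 2 - (- \frac{11 \cos{\left(\frac{1}{2} \right)}}{2} + 3 \sin{\left(\frac{1}{2} \right)}) = 2.
So G(z) = 3 z \cos{\left(z \right)} - 3 \sin{\left(z \right)} - 4 \cos{\left(z \right)} + 2.
Check: d/dz[3 z \cos{\left(z \right)} - 3 \sin{\left(z \right)} - 4 \cos{\left(z \right)} + 2] = - 3 z \sin{\left(z \right)} + 4 \sin{\left(z \right)}, which equals G'(z).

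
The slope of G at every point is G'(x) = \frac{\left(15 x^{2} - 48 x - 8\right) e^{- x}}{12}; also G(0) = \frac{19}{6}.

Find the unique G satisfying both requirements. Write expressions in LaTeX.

G(x) = - \frac{\left(15 x^{2} - 18 x - 12 e^{x} - 26\right) e^{- x}}{12}

G'(x) has the shape u'v + uv' for u = - \frac{5 x^{2}}{4} + \frac{3 x}{2} + \frac{13}{6} and v = e^{- x} — it is the derivative of the product u*v.
A general antiderivative is \frac{\left(- 15 x^{2} + 18 x + 26\right) e^{- x}}{12} + C.
The condition gives C = \frac{19}{6} - (\frac{13}{6}) = 1.
So G(x) = - \frac{\left(15 x^{2} - 18 x - 12 e^{x} - 26\right) e^{- x}}{12}.
Check: d/dx[- \frac{\left(15 x^{2} - 18 x - 12 e^{x} - 26\right) e^{- x}}{12}] = \frac{\left(15 x^{2} - 48 x - 8\right) e^{- x}}{12} = G'(x).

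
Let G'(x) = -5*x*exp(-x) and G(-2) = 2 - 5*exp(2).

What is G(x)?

Recognize the product-rule pattern: G'(x) = u'v + uv' with u = 5*x + 5, v = exp(-x), so integration by parts undoes it.
A general antiderivative is (5*x + 5)*exp(-x) + C.
The condition gives C = 2 - 5*exp(2) - (-5*exp(2)) = 2.
So G(x) = (5*x + 2*exp(x) + 5)*exp(-x).
Check: d/dx[(5*x + 2*exp(x) + 5)*exp(-x)] = -5*x*exp(-x) = G'(x).

G(x) = (5*x + 2*exp(x) + 5)*exp(-x)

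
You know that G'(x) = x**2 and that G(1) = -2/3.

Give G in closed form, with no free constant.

G(x) = (x**3 - 3)/3

A first test for any G(x): its x-derivative must equal the given G'(x).
A general antiderivative is x**3/3 + C.
The condition gives C = -2/3 - (1/3) = -1.
So G(x) = (x**3 - 3)/3.
Check: d/dx[(x**3 - 3)/3] = x**2 = G'(x).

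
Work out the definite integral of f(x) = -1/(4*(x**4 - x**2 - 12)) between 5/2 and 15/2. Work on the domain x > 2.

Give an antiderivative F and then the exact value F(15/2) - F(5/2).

The denominator factors as 4*(x - 2)*(x + 2)*(x**2 + 3); partial fractions split f into directly integrable pieces: 1/(28*(x**2 + 3)) + 1/(112*(x + 2)) - 1/(112*(x - 2)).
F(x) = -log(x - 2)/112 + log(x + 2)/112 + sqrt(3)*atan(sqrt(3)*x/3)/84 is an antiderivative of f.
Check: d/dx[-log(x - 2)/112 + log(x + 2)/112 + sqrt(3)*atan(sqrt(3)*x/3)/84] = -1/(4*x**4 - 4*x**2 - 48), which equals f(x).
F(15/2) = -log(11/2)/112 + log(19/2)/112 + sqrt(3)*atan(5*sqrt(3)/2)/84; F(5/2) = log(2)/112 + log(9/2)/112 + sqrt(3)*atan(5*sqrt(3)/6)/84.
Integral = F(15/2) - F(5/2) = -sqrt(3)*atan(5*sqrt(3)/6)/84 - log(11/2)/112 - log(9/2)/112 - log(2)/112 + log(19/2)/112 + sqrt(3)*atan(5*sqrt(3)/2)/84.

Antiderivative: F(x) = -log(x - 2)/112 + log(x + 2)/112 + sqrt(3)*atan(sqrt(3)*x/3)/84; value = -sqrt(3)*atan(5*sqrt(3)/6)/84 - log(11/2)/112 - log(9/2)/112 - log(2)/112 + log(19/2)/112 + sqrt(3)*atan(5*sqrt(3)/2)/84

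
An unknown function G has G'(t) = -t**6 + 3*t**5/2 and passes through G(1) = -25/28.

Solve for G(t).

G(t) = -(4*t**7 - 7*t**6 + 28)/28

The integrand splits into summands that can be handled one at a time.
A general antiderivative is -t**7/7 + t**6/4 + C.
The condition gives C = -25/28 - (3/28) = -1.
So G(t) = -(4*t**7 - 7*t**6 + 28)/28.
Check: d/dt[-(4*t**7 - 7*t**6 + 28)/28] = -t**6 + 3*t**5/2 = G'(t).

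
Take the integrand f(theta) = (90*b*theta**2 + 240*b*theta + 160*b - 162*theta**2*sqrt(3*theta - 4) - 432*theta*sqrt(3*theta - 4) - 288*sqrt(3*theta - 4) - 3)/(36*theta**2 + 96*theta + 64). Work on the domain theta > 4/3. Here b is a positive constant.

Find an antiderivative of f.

An antiderivative is F(theta) = (30*b*theta**2 + 40*b*theta - 36*theta**2*sqrt(3*theta - 4) + 64*sqrt(3*theta - 4) + 1)/(4*(3*theta + 4)).

Differentiate the proposed F(theta) back; it has to land on f(theta) exactly.
Check: d/dtheta[(30*b*theta**2 + 40*b*theta - 36*theta**2*sqrt(3*theta - 4) + 64*sqrt(3*theta - 4) + 1)/(4*(3*theta + 4))] = (90*b*theta**2*sqrt(3*theta - 4) + 240*b*theta*sqrt(3*theta - 4) + 160*b*sqrt(3*theta - 4) - 486*theta**3 - 648*theta**2 + 864*theta - 3*sqrt(3*theta - 4) + 1152)/(36*theta**2*sqrt(3*theta - 4) + 96*theta*sqrt(3*theta - 4) + 64*sqrt(3*theta - 4)), which equals f(theta).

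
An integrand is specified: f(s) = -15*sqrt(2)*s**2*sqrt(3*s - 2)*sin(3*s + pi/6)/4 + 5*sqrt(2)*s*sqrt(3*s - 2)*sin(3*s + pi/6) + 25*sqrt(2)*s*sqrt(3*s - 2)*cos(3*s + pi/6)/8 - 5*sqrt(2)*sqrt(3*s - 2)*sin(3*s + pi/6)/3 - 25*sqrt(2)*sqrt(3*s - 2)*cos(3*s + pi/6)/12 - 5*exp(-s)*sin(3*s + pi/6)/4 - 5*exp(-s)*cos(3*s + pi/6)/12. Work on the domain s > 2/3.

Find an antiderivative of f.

An antiderivative is F(s) = 5*(sqrt(2)*(3*s - 2)**(5/2)*exp(s) + 3)*exp(-s)*cos(3*s + pi/6)/36.

f has the shape u'v + uv' for u = 10*(3*s/2 - 1)**(5/2)/9 + 5*exp(-s)/12 and v = cos(3*s + pi/6) — it is the derivative of the product u*v.
Check: d/ds[5*(sqrt(2)*(3*s - 2)**(5/2)*exp(s) + 3)*exp(-s)*cos(3*s + pi/6)/36] = (-90*sqrt(2)*s**2*sqrt(3*s - 2)*exp(s)*sin(3*s + pi/6) + 120*sqrt(2)*s*sqrt(3*s - 2)*exp(s)*sin(3*s + pi/6) + 75*sqrt(2)*s*sqrt(3*s - 2)*exp(s)*cos(3*s + pi/6) - 40*sqrt(2)*sqrt(3*s - 2)*exp(s)*sin(3*s + pi/6) - 50*sqrt(2)*sqrt(3*s - 2)*exp(s)*cos(3*s + pi/6) - 30*sin(3*s + pi/6) - 10*cos(3*s + pi/6))*exp(-s)/24, which equals f(s).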